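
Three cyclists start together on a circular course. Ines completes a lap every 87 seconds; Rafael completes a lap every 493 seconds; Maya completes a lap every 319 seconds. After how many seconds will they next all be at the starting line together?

They coincide at every common multiple of the periods; the first is the LCM.
87 = 3 × 29
493 = 17 × 29
319 = 11 × 29
LCM(87, 493, 319) = 3 × 11 × 17 × 29 = 16269.

16269 seconds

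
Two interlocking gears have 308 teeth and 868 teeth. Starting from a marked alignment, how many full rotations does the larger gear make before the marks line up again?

All finish a whole number of cycles simultaneously at t = LCM of the periods.
308 = 2^2 × 7 × 11
868 = 2^2 × 7 × 31
LCM(308, 868) = 2^2 × 7 × 11 × 31 = 9548.
Rotations for period 868: 9548 / 868 = 11.

11 rotations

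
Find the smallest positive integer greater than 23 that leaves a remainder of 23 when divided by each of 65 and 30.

N − 23 must be a common multiple of 65 and 30.
65 = 5 × 13
30 = 2 × 3 × 5
LCM(65, 30) = 2 × 3 × 5 × 13 = 390.
Smallest N > 23 is LCM + 23 = 390 + 23 = 413.

413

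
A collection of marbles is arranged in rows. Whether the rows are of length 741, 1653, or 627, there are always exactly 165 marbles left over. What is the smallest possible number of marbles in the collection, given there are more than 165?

N − 165 must be a common multiple of 741, 1653, and 627.
741 = 3 × 13 × 19
1653 = 3 × 19 × 29
627 = 3 × 11 × 19
LCM(741, 1653, 627) = 3 × 11 × 13 × 19 × 29 = 236379.
Smallest N > 165 is LCM + 165 = 236379 + 165 = 236544.

236544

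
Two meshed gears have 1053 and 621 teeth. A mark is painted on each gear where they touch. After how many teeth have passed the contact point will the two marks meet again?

24219 teeth

The first simultaneous occurrence is after LCM of the individual periods.
1053 = 3^4 × 13
621 = 3^3 × 23
LCM(1053, 621) = 3^4 × 13 × 23 = 24219.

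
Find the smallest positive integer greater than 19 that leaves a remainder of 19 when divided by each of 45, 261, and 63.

N − 19 must be a common multiple of 45, 261, and 63.
45 = 3^2 × 5
261 = 3^2 × 29
63 = 3^2 × 7
LCM(45, 261, 63) = 3^2 × 5 × 7 × 29 = 9135.
Smallest N > 19 is LCM + 19 = 9135 + 19 = 9154.

9154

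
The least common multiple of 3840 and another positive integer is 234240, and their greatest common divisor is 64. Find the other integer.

gcd × lcm = product of the two integers, so the other integer is (64 × 234240) / 3840 = 3904.

3904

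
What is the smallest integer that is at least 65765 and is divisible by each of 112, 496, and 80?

The integer must be a common multiple of 112, 496, and 80, so a multiple of their LCM.
112 = 2^4 × 7
496 = 2^4 × 31
80 = 2^4 × 5
LCM(112, 496, 80) = 2^4 × 5 × 7 × 31 = 17360.
Smallest multiple of 17360 that is ≥ 65765: ⌈65765/17360⌉ × 17360 = 4 × 17360 = 69440.

69440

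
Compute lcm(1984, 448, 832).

180544

1984 = 2^6 × 31
448 = 2^6 × 7
832 = 2^6 × 13
LCM(1984, 448, 832) = 2^6 × 7 × 13 × 31 = 180544.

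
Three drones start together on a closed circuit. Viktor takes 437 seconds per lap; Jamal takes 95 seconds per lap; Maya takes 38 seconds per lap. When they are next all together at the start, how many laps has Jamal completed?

All finish a whole number of cycles simultaneously at t = LCM of the periods.
437 = 19 × 23
95 = 5 × 19
38 = 2 × 19
LCM(437, 95, 38) = 2 × 5 × 19 × 23 = 4370.
Laps for period 95: 4370 / 95 = 46.

46 laps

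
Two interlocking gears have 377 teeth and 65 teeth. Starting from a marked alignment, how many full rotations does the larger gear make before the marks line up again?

All finish a whole number of cycles simultaneously at t = LCM of the periods.
377 = 13 × 29
65 = 5 × 13
LCM(377, 65) = 5 × 13 × 29 = 1885.
Rotations for period 377: 1885 / 377 = 5.

5 rotations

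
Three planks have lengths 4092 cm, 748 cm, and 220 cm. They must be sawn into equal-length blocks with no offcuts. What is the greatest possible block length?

This is the greatest common divisor of 4092, 748, and 220.
4092 = 2^2 × 3 × 11 × 31
748 = 2^2 × 11 × 17
220 = 2^2 × 5 × 11
gcd(4092, 748, 220) = 2^2 × 11 = 44.

44 cm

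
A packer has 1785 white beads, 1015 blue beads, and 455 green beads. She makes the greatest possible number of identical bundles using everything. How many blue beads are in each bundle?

29

Number of bundles = gcd(1785, 1015, 455).
1785 = 3 × 5 × 7 × 17
1015 = 5 × 7 × 29
455 = 5 × 7 × 13
gcd(1785, 1015, 455) = 5 × 7 = 35.
blue beads per bundle = 1015 / 35 = 29.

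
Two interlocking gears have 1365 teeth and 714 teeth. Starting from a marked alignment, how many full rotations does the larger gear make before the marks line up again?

34 rotations

All finish a whole number of cycles simultaneously at t = LCM of the periods.
1365 = 3 × 5 × 7 × 13
714 = 2 × 3 × 7 × 17
LCM(1365, 714) = 2 × 3 × 5 × 7 × 13 × 17 = 46410.
Rotations for period 1365: 46410 / 1365 = 34.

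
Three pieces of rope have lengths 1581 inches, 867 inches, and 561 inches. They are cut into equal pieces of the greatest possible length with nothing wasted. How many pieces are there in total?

59

Piece length = gcd(1581, 867, 561).
1581 = 3 × 17 × 31
867 = 3 × 17^2
561 = 3 × 11 × 17
gcd(1581, 867, 561) = 3 × 17 = 51.
Total pieces = 1581/51 + 867/51 + 561/51 = 31 + 17 + 11 = 59.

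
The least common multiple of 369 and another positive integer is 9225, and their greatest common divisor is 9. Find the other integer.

gcd × lcm = product of the two integers, so the other integer is (9 × 9225) / 369 = 225.

225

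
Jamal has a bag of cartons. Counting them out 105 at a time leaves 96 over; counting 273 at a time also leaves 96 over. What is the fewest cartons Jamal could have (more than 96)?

N − 96 must be a common multiple of 105 and 273.
105 = 3 × 5 × 7
273 = 3 × 7 × 13
LCM(105, 273) = 3 × 5 × 7 × 13 = 1365.
Smallest N > 96 is LCM + 96 = 1365 + 96 = 1461.

1461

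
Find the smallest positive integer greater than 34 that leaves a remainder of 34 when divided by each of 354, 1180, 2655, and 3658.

N − 34 must be a common multiple of 354, 1180, 2655, and 3658.
354 = 2 × 3 × 59
1180 = 2^2 × 5 × 59
2655 = 3^2 × 5 × 59
3658 = 2 × 31 × 59
LCM(354, 1180, 2655, 3658) = 2^2 × 3^2 × 5 × 31 × 59 = 329220.
Smallest N > 34 is LCM + 34 = 329220 + 34 = 329254.

329254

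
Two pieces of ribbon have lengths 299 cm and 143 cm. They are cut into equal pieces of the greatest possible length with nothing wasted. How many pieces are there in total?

Piece length = gcd(299, 143).
299 = 13 × 23
143 = 11 × 13
gcd(299, 143) = 13.
Total pieces = 299/13 + 143/13 = 23 + 11 = 34.

34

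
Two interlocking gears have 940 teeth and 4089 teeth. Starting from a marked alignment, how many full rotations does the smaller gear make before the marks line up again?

They are all back at their starting positions together after one LCM of the periods.
940 = 2^2 × 5 × 47
4089 = 3 × 29 × 47
LCM(940, 4089) = 2^2 × 3 × 5 × 29 × 47 = 81780.
Rotations for period 940: 81780 / 940 = 87.

87 rotations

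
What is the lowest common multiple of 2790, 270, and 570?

159030

2790 = 2 × 3^2 × 5 × 31
270 = 2 × 3^3 × 5
570 = 2 × 3 × 5 × 19
LCM(2790, 270, 570) = 2 × 3^3 × 5 × 19 × 31 = 159030.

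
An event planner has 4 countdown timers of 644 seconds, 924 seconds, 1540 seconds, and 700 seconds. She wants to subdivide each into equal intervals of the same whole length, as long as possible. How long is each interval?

28 seconds

The interval must divide each timer length; the longest such is the gcd.
644 = 2^2 × 7 × 23
924 = 2^2 × 3 × 7 × 11
1540 = 2^2 × 5 × 7 × 11
700 = 2^2 × 5^2 × 7
gcd(644, 924, 1540, 700) = 2^2 × 7 = 28.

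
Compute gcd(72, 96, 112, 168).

72 = 2^3 × 3^2
96 = 2^5 × 3
112 = 2^4 × 7
168 = 2^3 × 3 × 7
gcd(72, 96, 112, 168) = 2^3 = 8.

8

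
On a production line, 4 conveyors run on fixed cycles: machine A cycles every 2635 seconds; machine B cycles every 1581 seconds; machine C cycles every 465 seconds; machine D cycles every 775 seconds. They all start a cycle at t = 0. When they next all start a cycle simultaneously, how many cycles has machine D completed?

51 cycles

The first common completion time is the LCM of the periods.
2635 = 5 × 17 × 31
1581 = 3 × 17 × 31
465 = 3 × 5 × 31
775 = 5^2 × 31
LCM(2635, 1581, 465, 775) = 3 × 5^2 × 17 × 31 = 39525.
Cycles for period 775: 39525 / 775 = 51.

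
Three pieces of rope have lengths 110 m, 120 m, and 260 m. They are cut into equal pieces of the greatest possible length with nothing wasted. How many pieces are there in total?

Piece length = gcd(110, 120, 260).
110 = 2 × 5 × 11
120 = 2^3 × 3 × 5
260 = 2^2 × 5 × 13
gcd(110, 120, 260) = 2 × 5 = 10.
Total pieces = 110/10 + 120/10 + 260/10 = 11 + 12 + 26 = 49.

49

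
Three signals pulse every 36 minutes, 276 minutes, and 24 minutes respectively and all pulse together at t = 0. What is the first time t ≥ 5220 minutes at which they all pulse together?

Joint pulses occur at multiples of LCM(36, 276, 24).
36 = 2^2 × 3^2
276 = 2^2 × 3 × 23
24 = 2^3 × 3
LCM(36, 276, 24) = 2^3 × 3^2 × 23 = 1656.
Smallest multiple of 1656 that is ≥ 5220: ⌈5220/1656⌉ × 1656 = 4 × 1656 = 6624.

6624 minutes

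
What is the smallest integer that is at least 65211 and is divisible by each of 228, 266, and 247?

The integer must be a common multiple of 228, 266, and 247, so a multiple of their LCM.
228 = 2^2 × 3 × 19
266 = 2 × 7 × 19
247 = 13 × 19
LCM(228, 266, 247) = 2^2 × 3 × 7 × 13 × 19 = 20748.
Smallest multiple of 20748 that is ≥ 65211: ⌈65211/20748⌉ × 20748 = 4 × 20748 = 82992.

82992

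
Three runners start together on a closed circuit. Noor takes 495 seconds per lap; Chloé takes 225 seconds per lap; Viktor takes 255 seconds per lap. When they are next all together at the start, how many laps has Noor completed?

85 laps

They are all back at their starting positions together after one LCM of the periods.
495 = 3^2 × 5 × 11
225 = 3^2 × 5^2
255 = 3 × 5 × 17
LCM(495, 225, 255) = 3^2 × 5^2 × 11 × 17 = 42075.
Laps for period 495: 42075 / 495 = 85.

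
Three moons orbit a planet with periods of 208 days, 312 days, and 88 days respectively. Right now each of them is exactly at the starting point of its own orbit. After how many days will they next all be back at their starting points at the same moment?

6864 days

They coincide at every common multiple of the periods; the first is the LCM.
208 = 2^4 × 13
312 = 2^3 × 3 × 13
88 = 2^3 × 11
LCM(208, 312, 88) = 2^4 × 3 × 11 × 13 = 6864.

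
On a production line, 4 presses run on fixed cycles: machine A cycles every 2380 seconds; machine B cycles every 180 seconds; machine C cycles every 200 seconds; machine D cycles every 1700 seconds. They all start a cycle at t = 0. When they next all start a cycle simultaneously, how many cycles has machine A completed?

They are all back at their starting positions together after one LCM of the periods.
2380 = 2^2 × 5 × 7 × 17
180 = 2^2 × 3^2 × 5
200 = 2^3 × 5^2
1700 = 2^2 × 5^2 × 17
LCM(2380, 180, 200, 1700) = 2^3 × 3^2 × 5^2 × 7 × 17 = 214200.
Cycles for period 2380: 214200 / 2380 = 90.

90 cycles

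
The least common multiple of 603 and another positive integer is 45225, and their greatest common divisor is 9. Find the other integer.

gcd × lcm = product of the two integers, so the other integer is (9 × 45225) / 603 = 675.

675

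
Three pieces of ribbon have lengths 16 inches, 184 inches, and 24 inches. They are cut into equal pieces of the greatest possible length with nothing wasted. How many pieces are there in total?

28

Piece length = gcd(16, 184, 24).
16 = 2^4
184 = 2^3 × 23
24 = 2^3 × 3
gcd(16, 184, 24) = 2^3 = 8.
Total pieces = 16/8 + 184/8 + 24/8 = 2 + 23 + 3 = 28.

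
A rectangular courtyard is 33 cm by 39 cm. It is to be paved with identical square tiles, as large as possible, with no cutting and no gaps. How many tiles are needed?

Tile side = gcd(33, 39).
33 = 3 × 11
39 = 3 × 13
gcd(33, 39) = 3.
Tiles: (33/3) × (39/3) = 11 × 13 = 143.

143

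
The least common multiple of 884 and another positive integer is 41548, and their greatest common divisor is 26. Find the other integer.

1222

gcd × lcm = product of the two integers, so the other integer is (26 × 41548) / 884 = 1222.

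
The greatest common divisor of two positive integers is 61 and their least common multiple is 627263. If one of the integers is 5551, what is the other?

6893

For two integers, gcd × lcm = product, so the other is (61 × 627263) / 5551 = 38263043 / 5551 = 6893.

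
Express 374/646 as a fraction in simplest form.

374 = 2 × 11 × 17
646 = 2 × 17 × 19
gcd(374, 646) = 2 × 17 = 34.
Divide numerator and denominator by 34: 374/646 = 11/19.

11/19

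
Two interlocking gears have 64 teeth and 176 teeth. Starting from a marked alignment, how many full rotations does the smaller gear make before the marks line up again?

11 rotations

They are all back at their starting positions together after one LCM of the periods.
64 = 2^6
176 = 2^4 × 11
LCM(64, 176) = 2^6 × 11 = 704.
Rotations for period 64: 704 / 64 = 11.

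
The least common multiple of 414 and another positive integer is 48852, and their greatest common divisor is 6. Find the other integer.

708

gcd × lcm = product of the two integers, so the other integer is (6 × 48852) / 414 = 708.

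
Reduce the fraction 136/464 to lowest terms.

136 = 2^3 × 17
464 = 2^4 × 29
gcd(136, 464) = 2^3 = 8.
Divide numerator and denominator by 8: 136/464 = 17/58.

17/58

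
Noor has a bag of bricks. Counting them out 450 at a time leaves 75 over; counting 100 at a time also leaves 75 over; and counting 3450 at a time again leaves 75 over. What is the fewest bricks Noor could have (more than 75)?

N − 75 must be a common multiple of 450, 100, and 3450.
450 = 2 × 3^2 × 5^2
100 = 2^2 × 5^2
3450 = 2 × 3 × 5^2 × 23
LCM(450, 100, 3450) = 2^2 × 3^2 × 5^2 × 23 = 20700.
Smallest N > 75 is LCM + 75 = 20700 + 75 = 20775.

20775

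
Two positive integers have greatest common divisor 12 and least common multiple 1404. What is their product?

For any two positive integers, gcd × lcm = product = 12 × 1404 = 16848.

16848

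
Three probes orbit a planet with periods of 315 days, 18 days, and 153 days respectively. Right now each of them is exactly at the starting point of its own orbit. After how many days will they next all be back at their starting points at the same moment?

10710 days

They coincide at every common multiple of the periods; the first is the LCM.
315 = 3^2 × 5 × 7
18 = 2 × 3^2
153 = 3^2 × 17
LCM(315, 18, 153) = 2 × 3^2 × 5 × 7 × 17 = 10710.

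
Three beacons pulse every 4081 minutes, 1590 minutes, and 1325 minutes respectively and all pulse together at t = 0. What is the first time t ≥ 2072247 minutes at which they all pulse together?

Joint pulses occur at multiples of LCM(4081, 1590, 1325).
4081 = 7 × 11 × 53
1590 = 2 × 3 × 5 × 53
1325 = 5^2 × 53
LCM(4081, 1590, 1325) = 2 × 3 × 5^2 × 7 × 11 × 53 = 612150.
Smallest multiple of 612150 that is ≥ 2072247: ⌈2072247/612150⌉ × 612150 = 4 × 612150 = 2448600.

2448600 minutes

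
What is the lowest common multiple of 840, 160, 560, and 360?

840 = 2^3 × 3 × 5 × 7
160 = 2^5 × 5
560 = 2^4 × 5 × 7
360 = 2^3 × 3^2 × 5
LCM(840, 160, 560, 360) = 2^5 × 3^2 × 5 × 7 = 10080.

10080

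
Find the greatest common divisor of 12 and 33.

12 = 2^2 × 3
33 = 3 × 11
gcd(12, 33) = 3.

3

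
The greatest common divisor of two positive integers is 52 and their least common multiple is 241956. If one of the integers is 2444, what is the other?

5148

For two integers, gcd × lcm = product, so the other is (52 × 241956) / 2444 = 12581712 / 2444 = 5148.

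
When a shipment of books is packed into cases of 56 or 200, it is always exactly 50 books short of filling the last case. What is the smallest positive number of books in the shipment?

Being 50 short of a full case of size k means N ≡ −50 (mod k), i.e. N + 50 is a multiple of each size.
56 = 2^3 × 7
200 = 2^3 × 5^2
LCM(56, 200) = 2^3 × 5^2 × 7 = 1400.
Smallest positive N is 1400 − 50 = 1350.

1350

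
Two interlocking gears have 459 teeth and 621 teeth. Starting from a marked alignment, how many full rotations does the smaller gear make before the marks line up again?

23 rotations

All finish a whole number of cycles simultaneously at t = LCM of the periods.
459 = 3^3 × 17
621 = 3^3 × 23
LCM(459, 621) = 3^3 × 17 × 23 = 10557.
Rotations for period 459: 10557 / 459 = 23.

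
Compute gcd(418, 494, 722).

418 = 2 × 11 × 19
494 = 2 × 13 × 19
722 = 2 × 19^2
gcd(418, 494, 722) = 2 × 19 = 38.

38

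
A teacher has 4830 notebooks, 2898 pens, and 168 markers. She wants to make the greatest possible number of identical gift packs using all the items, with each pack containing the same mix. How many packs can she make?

42 packs

The pack count must divide each quantity, so the greatest is gcd(4830, 2898, 168).
4830 = 2 × 3 × 5 × 7 × 23
2898 = 2 × 3^2 × 7 × 23
168 = 2^3 × 3 × 7
gcd(4830, 2898, 168) = 2 × 3 × 7 = 42.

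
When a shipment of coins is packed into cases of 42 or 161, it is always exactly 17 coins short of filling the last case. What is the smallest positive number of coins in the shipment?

Being 17 short of a full case of size k means N ≡ −17 (mod k), i.e. N + 17 is a multiple of each size.
42 = 2 × 3 × 7
161 = 7 × 23
LCM(42, 161) = 2 × 3 × 7 × 23 = 966.
Smallest positive N is 966 − 17 = 949.

949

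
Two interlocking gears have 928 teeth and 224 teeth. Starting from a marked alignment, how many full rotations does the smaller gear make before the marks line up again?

They are all back at their starting positions together after one LCM of the periods.
928 = 2^5 × 29
224 = 2^5 × 7
LCM(928, 224) = 2^5 × 7 × 29 = 6496.
Rotations for period 224: 6496 / 224 = 29.

29 rotations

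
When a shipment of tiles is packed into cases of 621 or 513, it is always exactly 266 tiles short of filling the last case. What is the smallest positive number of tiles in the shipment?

Being 266 short of a full case of size k means N ≡ −266 (mod k), i.e. N + 266 is a multiple of each size.
621 = 3^3 × 23
513 = 3^3 × 19
LCM(621, 513) = 3^3 × 19 × 23 = 11799.
Smallest positive N is 11799 − 266 = 11533.

11533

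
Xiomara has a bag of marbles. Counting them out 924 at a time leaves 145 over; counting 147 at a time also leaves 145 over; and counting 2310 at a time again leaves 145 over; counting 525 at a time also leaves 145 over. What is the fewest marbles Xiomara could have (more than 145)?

161845

N − 145 must be a common multiple of 924, 147, 2310, and 525.
924 = 2^2 × 3 × 7 × 11
147 = 3 × 7^2
2310 = 2 × 3 × 5 × 7 × 11
525 = 3 × 5^2 × 7
LCM(924, 147, 2310, 525) = 2^2 × 3 × 5^2 × 7^2 × 11 = 161700.
Smallest N > 145 is LCM + 145 = 161700 + 145 = 161845.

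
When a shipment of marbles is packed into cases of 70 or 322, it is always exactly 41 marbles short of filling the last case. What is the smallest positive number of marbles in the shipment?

Being 41 short of a full case of size k means N ≡ −41 (mod k), i.e. N + 41 is a multiple of each size.
70 = 2 × 5 × 7
322 = 2 × 7 × 23
LCM(70, 322) = 2 × 5 × 7 × 23 = 1610.
Smallest positive N is 1610 − 41 = 1569.

1569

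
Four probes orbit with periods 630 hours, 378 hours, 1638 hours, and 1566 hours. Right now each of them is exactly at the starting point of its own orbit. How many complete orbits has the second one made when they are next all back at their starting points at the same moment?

1885 orbits

All finish a whole number of cycles simultaneously at t = LCM of the periods.
630 = 2 × 3^2 × 5 × 7
378 = 2 × 3^3 × 7
1638 = 2 × 3^2 × 7 × 13
1566 = 2 × 3^3 × 29
LCM(630, 378, 1638, 1566) = 2 × 3^3 × 5 × 7 × 13 × 29 = 712530.
Orbits for period 378: 712530 / 378 = 1885.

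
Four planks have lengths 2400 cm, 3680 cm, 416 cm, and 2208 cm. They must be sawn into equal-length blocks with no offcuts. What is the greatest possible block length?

The block length must divide every plank, so the greatest is gcd(2400, 3680, 416, 2208).
2400 = 2^5 × 3 × 5^2
3680 = 2^5 × 5 × 23
416 = 2^5 × 13
2208 = 2^5 × 3 × 23
gcd(2400, 3680, 416, 2208) = 2^5 = 32.

32 cm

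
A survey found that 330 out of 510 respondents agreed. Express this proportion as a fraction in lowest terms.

330 = 2 × 3 × 5 × 11
510 = 2 × 3 × 5 × 17
gcd(330, 510) = 2 × 3 × 5 = 30.
Divide numerator and denominator by 30: 330/510 = 11/17.

11/17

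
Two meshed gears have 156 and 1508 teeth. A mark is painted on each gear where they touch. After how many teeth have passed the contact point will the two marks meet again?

4524 teeth

They coincide at every common multiple of the periods; the first is the LCM.
156 = 2^2 × 3 × 13
1508 = 2^2 × 13 × 29
LCM(156, 1508) = 2^2 × 3 × 13 × 29 = 4524.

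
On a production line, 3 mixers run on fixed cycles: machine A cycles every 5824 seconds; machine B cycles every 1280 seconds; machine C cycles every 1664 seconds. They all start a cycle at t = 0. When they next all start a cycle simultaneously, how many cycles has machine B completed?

All finish a whole number of cycles simultaneously at t = LCM of the periods.
5824 = 2^6 × 7 × 13
1280 = 2^8 × 5
1664 = 2^7 × 13
LCM(5824, 1280, 1664) = 2^8 × 5 × 7 × 13 = 116480.
Cycles for period 1280: 116480 / 1280 = 91.

91 cycles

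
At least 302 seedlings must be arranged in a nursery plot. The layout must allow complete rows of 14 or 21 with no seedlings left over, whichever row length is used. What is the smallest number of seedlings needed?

336

The number of seedlings must be a common multiple of 14 and 21, so a multiple of their LCM.
14 = 2 × 7
21 = 3 × 7
LCM(14, 21) = 2 × 3 × 7 = 42.
Smallest multiple of 42 that is ≥ 302: ⌈302/42⌉ × 42 = 8 × 42 = 336.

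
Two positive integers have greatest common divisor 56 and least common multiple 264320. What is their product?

14801920

For any two positive integers, gcd × lcm = product = 56 × 264320 = 14801920.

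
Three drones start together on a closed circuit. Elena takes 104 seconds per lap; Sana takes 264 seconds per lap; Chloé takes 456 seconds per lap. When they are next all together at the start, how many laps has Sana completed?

They are all back at their starting positions together after one LCM of the periods.
104 = 2^3 × 13
264 = 2^3 × 3 × 11
456 = 2^3 × 3 × 19
LCM(104, 264, 456) = 2^3 × 3 × 11 × 13 × 19 = 65208.
Laps for period 264: 65208 / 264 = 247.

247 laps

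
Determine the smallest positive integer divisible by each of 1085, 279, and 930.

19530

1085 = 5 × 7 × 31
279 = 3^2 × 31
930 = 2 × 3 × 5 × 31
LCM(1085, 279, 930) = 2 × 3^2 × 5 × 7 × 31 = 19530.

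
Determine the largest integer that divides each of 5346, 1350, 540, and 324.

54

5346 = 2 × 3^5 × 11
1350 = 2 × 3^3 × 5^2
540 = 2^2 × 3^3 × 5
324 = 2^2 × 3^4
gcd(5346, 1350, 540, 324) = 2 × 3^3 = 54.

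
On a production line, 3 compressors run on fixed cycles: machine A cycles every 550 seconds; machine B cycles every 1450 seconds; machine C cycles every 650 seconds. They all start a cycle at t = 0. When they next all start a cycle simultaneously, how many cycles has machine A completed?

The first common completion time is the LCM of the periods.
550 = 2 × 5^2 × 11
1450 = 2 × 5^2 × 29
650 = 2 × 5^2 × 13
LCM(550, 1450, 650) = 2 × 5^2 × 11 × 13 × 29 = 207350.
Cycles for period 550: 207350 / 550 = 377.

377 cycles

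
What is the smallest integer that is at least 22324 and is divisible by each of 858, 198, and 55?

25740

The integer must be a common multiple of 858, 198, and 55, so a multiple of their LCM.
858 = 2 × 3 × 11 × 13
198 = 2 × 3^2 × 11
55 = 5 × 11
LCM(858, 198, 55) = 2 × 3^2 × 5 × 11 × 13 = 12870.
Smallest multiple of 12870 that is ≥ 22324: ⌈22324/12870⌉ × 12870 = 2 × 12870 = 25740.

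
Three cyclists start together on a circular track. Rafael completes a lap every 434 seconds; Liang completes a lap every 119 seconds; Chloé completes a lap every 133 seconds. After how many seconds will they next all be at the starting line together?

The first simultaneous occurrence is after LCM of the individual periods.
434 = 2 × 7 × 31
119 = 7 × 17
133 = 7 × 19
LCM(434, 119, 133) = 2 × 7 × 17 × 19 × 31 = 140182.

140182 seconds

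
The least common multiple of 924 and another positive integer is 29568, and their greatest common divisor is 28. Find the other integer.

896

gcd × lcm = product of the two integers, so the other integer is (28 × 29568) / 924 = 896.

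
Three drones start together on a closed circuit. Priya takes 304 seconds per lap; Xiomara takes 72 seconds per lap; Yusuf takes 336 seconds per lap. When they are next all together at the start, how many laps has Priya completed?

63 laps

The first common completion time is the LCM of the periods.
304 = 2^4 × 19
72 = 2^3 × 3^2
336 = 2^4 × 3 × 7
LCM(304, 72, 336) = 2^4 × 3^2 × 7 × 19 = 19152.
Laps for period 304: 19152 / 304 = 63.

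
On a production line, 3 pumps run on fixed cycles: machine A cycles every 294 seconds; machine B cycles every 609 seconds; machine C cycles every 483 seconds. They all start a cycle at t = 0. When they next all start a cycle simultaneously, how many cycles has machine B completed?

The first common completion time is the LCM of the periods.
294 = 2 × 3 × 7^2
609 = 3 × 7 × 29
483 = 3 × 7 × 23
LCM(294, 609, 483) = 2 × 3 × 7^2 × 23 × 29 = 196098.
Cycles for period 609: 196098 / 609 = 322.

322 cycles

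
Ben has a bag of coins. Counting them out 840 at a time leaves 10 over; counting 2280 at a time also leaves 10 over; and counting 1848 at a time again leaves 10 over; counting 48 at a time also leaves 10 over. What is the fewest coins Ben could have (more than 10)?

N − 10 must be a common multiple of 840, 2280, 1848, and 48.
840 = 2^3 × 3 × 5 × 7
2280 = 2^3 × 3 × 5 × 19
1848 = 2^3 × 3 × 7 × 11
48 = 2^4 × 3
LCM(840, 2280, 1848, 48) = 2^4 × 3 × 5 × 7 × 11 × 19 = 351120.
Smallest N > 10 is LCM + 10 = 351120 + 10 = 351130.

351130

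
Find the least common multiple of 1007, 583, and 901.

1007 = 19 × 53
583 = 11 × 53
901 = 17 × 53
LCM(1007, 583, 901) = 11 × 17 × 19 × 53 = 188309.

188309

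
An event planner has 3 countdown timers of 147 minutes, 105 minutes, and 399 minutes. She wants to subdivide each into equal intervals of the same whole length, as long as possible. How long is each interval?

21 minutes

The interval must divide each timer length; the longest such is the gcd.
147 = 3 × 7^2
105 = 3 × 5 × 7
399 = 3 × 7 × 19
gcd(147, 105, 399) = 3 × 7 = 21.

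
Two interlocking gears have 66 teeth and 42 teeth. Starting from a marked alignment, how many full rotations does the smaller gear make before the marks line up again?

The first common completion time is the LCM of the periods.
66 = 2 × 3 × 11
42 = 2 × 3 × 7
LCM(66, 42) = 2 × 3 × 7 × 11 = 462.
Rotations for period 42: 462 / 42 = 11.

11 rotations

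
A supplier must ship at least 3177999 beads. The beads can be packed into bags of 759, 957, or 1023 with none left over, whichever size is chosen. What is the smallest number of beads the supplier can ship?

3411705

The number of beads must be a common multiple of 759, 957, and 1023, so a multiple of their LCM.
759 = 3 × 11 × 23
957 = 3 × 11 × 29
1023 = 3 × 11 × 31
LCM(759, 957, 1023) = 3 × 11 × 23 × 29 × 31 = 682341.
Smallest multiple of 682341 that is ≥ 3177999: ⌈3177999/682341⌉ × 682341 = 5 × 682341 = 3411705.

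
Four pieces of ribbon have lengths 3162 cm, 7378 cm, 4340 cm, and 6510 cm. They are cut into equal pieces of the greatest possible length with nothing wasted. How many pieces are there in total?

Piece length = gcd(3162, 7378, 4340, 6510).
3162 = 2 × 3 × 17 × 31
7378 = 2 × 7 × 17 × 31
4340 = 2^2 × 5 × 7 × 31
6510 = 2 × 3 × 5 × 7 × 31
gcd(3162, 7378, 4340, 6510) = 2 × 31 = 62.
Total pieces = 3162/62 + 7378/62 + 4340/62 + 6510/62 = 51 + 119 + 70 + 105 = 345.

345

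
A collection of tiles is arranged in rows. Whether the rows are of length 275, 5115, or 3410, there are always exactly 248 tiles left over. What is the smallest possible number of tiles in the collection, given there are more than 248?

51398

N − 248 must be a common multiple of 275, 5115, and 3410.
275 = 5^2 × 11
5115 = 3 × 5 × 11 × 31
3410 = 2 × 5 × 11 × 31
LCM(275, 5115, 3410) = 2 × 3 × 5^2 × 11 × 31 = 51150.
Smallest N > 248 is LCM + 248 = 51150 + 248 = 51398.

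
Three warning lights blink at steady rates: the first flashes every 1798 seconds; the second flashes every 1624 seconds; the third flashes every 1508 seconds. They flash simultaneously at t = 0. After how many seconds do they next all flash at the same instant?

They coincide at every common multiple of the periods; the first is the LCM.
1798 = 2 × 29 × 31
1624 = 2^3 × 7 × 29
1508 = 2^2 × 13 × 29
LCM(1798, 1624, 1508) = 2^3 × 7 × 13 × 29 × 31 = 654472.

654472 seconds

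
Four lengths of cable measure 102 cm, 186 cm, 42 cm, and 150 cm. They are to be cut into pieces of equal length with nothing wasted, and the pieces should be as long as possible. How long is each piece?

Each piece length must divide every original length, so the longest possible is gcd(102, 186, 42, 150).
102 = 2 × 3 × 17
186 = 2 × 3 × 31
42 = 2 × 3 × 7
150 = 2 × 3 × 5^2
gcd(102, 186, 42, 150) = 2 × 3 = 6.

6 cm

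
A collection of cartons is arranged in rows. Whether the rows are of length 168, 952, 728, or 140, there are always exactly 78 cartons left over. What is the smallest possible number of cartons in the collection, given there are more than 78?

N − 78 must be a common multiple of 168, 952, 728, and 140.
168 = 2^3 × 3 × 7
952 = 2^3 × 7 × 17
728 = 2^3 × 7 × 13
140 = 2^2 × 5 × 7
LCM(168, 952, 728, 140) = 2^3 × 3 × 5 × 7 × 13 × 17 = 185640.
Smallest N > 78 is LCM + 78 = 185640 + 78 = 185718.

185718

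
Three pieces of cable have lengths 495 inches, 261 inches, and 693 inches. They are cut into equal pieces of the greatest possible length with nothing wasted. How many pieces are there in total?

Piece length = gcd(495, 261, 693).
495 = 3^2 × 5 × 11
261 = 3^2 × 29
693 = 3^2 × 7 × 11
gcd(495, 261, 693) = 3^2 = 9.
Total pieces = 495/9 + 261/9 + 693/9 = 55 + 29 + 77 = 161.

161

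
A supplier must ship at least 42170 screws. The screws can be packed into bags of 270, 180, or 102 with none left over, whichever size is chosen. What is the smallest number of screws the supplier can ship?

45900

The number of screws must be a common multiple of 270, 180, and 102, so a multiple of their LCM.
270 = 2 × 3^3 × 5
180 = 2^2 × 3^2 × 5
102 = 2 × 3 × 17
LCM(270, 180, 102) = 2^2 × 3^3 × 5 × 17 = 9180.
Smallest multiple of 9180 that is ≥ 42170: ⌈42170/9180⌉ × 9180 = 5 × 9180 = 45900.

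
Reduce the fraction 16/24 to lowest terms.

16 = 2^4
24 = 2^3 × 3
gcd(16, 24) = 2^3 = 8.
Divide numerator and denominator by 8: 16/24 = 2/3.

2/3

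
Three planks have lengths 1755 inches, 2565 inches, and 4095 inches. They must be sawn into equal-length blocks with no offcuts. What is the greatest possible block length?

This is the greatest common divisor of 1755, 2565, and 4095.
1755 = 3^3 × 5 × 13
2565 = 3^3 × 5 × 19
4095 = 3^2 × 5 × 7 × 13
gcd(1755, 2565, 4095) = 3^2 × 5 = 45.

45 inches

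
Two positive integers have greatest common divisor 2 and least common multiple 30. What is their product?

For any two positive integers, gcd × lcm = product = 2 × 30 = 60.

60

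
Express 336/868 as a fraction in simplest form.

336 = 2^4 × 3 × 7
868 = 2^2 × 7 × 31
gcd(336, 868) = 2^2 × 7 = 28.
Divide numerator and denominator by 28: 336/868 = 12/31.

12/31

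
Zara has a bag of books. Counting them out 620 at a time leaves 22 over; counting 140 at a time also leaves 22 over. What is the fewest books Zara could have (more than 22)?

N − 22 must be a common multiple of 620 and 140.
620 = 2^2 × 5 × 31
140 = 2^2 × 5 × 7
LCM(620, 140) = 2^2 × 5 × 7 × 31 = 4340.
Smallest N > 22 is LCM + 22 = 4340 + 22 = 4362.

4362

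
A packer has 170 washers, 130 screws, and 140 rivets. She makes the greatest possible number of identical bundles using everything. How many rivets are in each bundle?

Number of bundles = gcd(170, 130, 140).
170 = 2 × 5 × 17
130 = 2 × 5 × 13
140 = 2^2 × 5 × 7
gcd(170, 130, 140) = 2 × 5 = 10.
rivets per bundle = 140 / 10 = 14.

14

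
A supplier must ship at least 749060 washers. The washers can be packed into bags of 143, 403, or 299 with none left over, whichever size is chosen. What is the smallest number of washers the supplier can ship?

The number of washers must be a common multiple of 143, 403, and 299, so a multiple of their LCM.
143 = 11 × 13
403 = 13 × 31
299 = 13 × 23
LCM(143, 403, 299) = 11 × 13 × 23 × 31 = 101959.
Smallest multiple of 101959 that is ≥ 749060: ⌈749060/101959⌉ × 101959 = 8 × 101959 = 815672.

815672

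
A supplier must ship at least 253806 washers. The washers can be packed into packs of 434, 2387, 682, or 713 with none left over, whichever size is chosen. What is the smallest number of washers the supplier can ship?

329406

The number of washers must be a common multiple of 434, 2387, 682, and 713, so a multiple of their LCM.
434 = 2 × 7 × 31
2387 = 7 × 11 × 31
682 = 2 × 11 × 31
713 = 23 × 31
LCM(434, 2387, 682, 713) = 2 × 7 × 11 × 23 × 31 = 109802.
Smallest multiple of 109802 that is ≥ 253806: ⌈253806/109802⌉ × 109802 = 3 × 109802 = 329406.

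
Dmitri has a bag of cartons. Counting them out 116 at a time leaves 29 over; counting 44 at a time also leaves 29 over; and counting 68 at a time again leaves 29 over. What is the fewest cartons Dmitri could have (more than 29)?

N − 29 must be a common multiple of 116, 44, and 68.
116 = 2^2 × 29
44 = 2^2 × 11
68 = 2^2 × 17
LCM(116, 44, 68) = 2^2 × 11 × 17 × 29 = 21692.
Smallest N > 29 is LCM + 29 = 21692 + 29 = 21721.

21721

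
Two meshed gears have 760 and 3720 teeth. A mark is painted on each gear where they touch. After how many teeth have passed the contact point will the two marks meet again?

70680 teeth

The first simultaneous occurrence is after LCM of the individual periods.
760 = 2^3 × 5 × 19
3720 = 2^3 × 3 × 5 × 31
LCM(760, 3720) = 2^3 × 3 × 5 × 19 × 31 = 70680.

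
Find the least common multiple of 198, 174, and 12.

11484

198 = 2 × 3^2 × 11
174 = 2 × 3 × 29
12 = 2^2 × 3
LCM(198, 174, 12) = 2^2 × 3^2 × 11 × 29 = 11484.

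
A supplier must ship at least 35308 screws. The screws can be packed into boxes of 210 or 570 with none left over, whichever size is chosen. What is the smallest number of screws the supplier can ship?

35910

The number of screws must be a common multiple of 210 and 570, so a multiple of their LCM.
210 = 2 × 3 × 5 × 7
570 = 2 × 3 × 5 × 19
LCM(210, 570) = 2 × 3 × 5 × 7 × 19 = 3990.
Smallest multiple of 3990 that is ≥ 35308: ⌈35308/3990⌉ × 3990 = 9 × 3990 = 35910.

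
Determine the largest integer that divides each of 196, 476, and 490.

14

196 = 2^2 × 7^2
476 = 2^2 × 7 × 17
490 = 2 × 5 × 7^2
gcd(196, 476, 490) = 2 × 7 = 14.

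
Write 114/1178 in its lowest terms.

114 = 2 × 3 × 19
1178 = 2 × 19 × 31
gcd(114, 1178) = 2 × 19 = 38.
Divide numerator and denominator by 38: 114/1178 = 3/31.

3/31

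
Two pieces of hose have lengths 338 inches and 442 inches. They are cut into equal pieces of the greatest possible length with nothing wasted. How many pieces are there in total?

30

Piece length = gcd(338, 442).
338 = 2 × 13^2
442 = 2 × 13 × 17
gcd(338, 442) = 2 × 13 = 26.
Total pieces = 338/26 + 442/26 = 13 + 17 = 30.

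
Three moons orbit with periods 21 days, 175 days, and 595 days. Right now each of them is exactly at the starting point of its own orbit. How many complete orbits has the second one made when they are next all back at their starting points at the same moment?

51 orbits

The first common completion time is the LCM of the periods.
21 = 3 × 7
175 = 5^2 × 7
595 = 5 × 7 × 17
LCM(21, 175, 595) = 3 × 5^2 × 7 × 17 = 8925.
Orbits for period 175: 8925 / 175 = 51.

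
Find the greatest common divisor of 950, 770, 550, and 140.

950 = 2 × 5^2 × 19
770 = 2 × 5 × 7 × 11
550 = 2 × 5^2 × 11
140 = 2^2 × 5 × 7
gcd(950, 770, 550, 140) = 2 × 5 = 10.

10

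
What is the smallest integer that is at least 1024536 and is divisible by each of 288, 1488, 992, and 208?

1044576

The integer must be a common multiple of 288, 1488, 992, and 208, so a multiple of their LCM.
288 = 2^5 × 3^2
1488 = 2^4 × 3 × 31
992 = 2^5 × 31
208 = 2^4 × 13
LCM(288, 1488, 992, 208) = 2^5 × 3^2 × 13 × 31 = 116064.
Smallest multiple of 116064 that is ≥ 1024536: ⌈1024536/116064⌉ × 116064 = 9 × 116064 = 1044576.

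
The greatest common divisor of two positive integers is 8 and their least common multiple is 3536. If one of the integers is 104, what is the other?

272

For two integers, gcd × lcm = product, so the other is (8 × 3536) / 104 = 28288 / 104 = 272.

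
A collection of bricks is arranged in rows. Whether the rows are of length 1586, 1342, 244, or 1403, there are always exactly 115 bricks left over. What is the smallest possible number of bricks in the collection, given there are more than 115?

802631

N − 115 must be a common multiple of 1586, 1342, 244, and 1403.
1586 = 2 × 13 × 61
1342 = 2 × 11 × 61
244 = 2^2 × 61
1403 = 23 × 61
LCM(1586, 1342, 244, 1403) = 2^2 × 11 × 13 × 23 × 61 = 802516.
Smallest N > 115 is LCM + 115 = 802516 + 115 = 802631.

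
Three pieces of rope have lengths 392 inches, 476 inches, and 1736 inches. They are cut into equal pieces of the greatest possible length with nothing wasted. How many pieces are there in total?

93

Piece length = gcd(392, 476, 1736).
392 = 2^3 × 7^2
476 = 2^2 × 7 × 17
1736 = 2^3 × 7 × 31
gcd(392, 476, 1736) = 2^2 × 7 = 28.
Total pieces = 392/28 + 476/28 + 1736/28 = 14 + 17 + 62 = 93.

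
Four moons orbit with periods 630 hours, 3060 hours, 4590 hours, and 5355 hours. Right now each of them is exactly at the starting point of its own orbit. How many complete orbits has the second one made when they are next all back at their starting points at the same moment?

All finish a whole number of cycles simultaneously at t = LCM of the periods.
630 = 2 × 3^2 × 5 × 7
3060 = 2^2 × 3^2 × 5 × 17
4590 = 2 × 3^3 × 5 × 17
5355 = 3^2 × 5 × 7 × 17
LCM(630, 3060, 4590, 5355) = 2^2 × 3^3 × 5 × 7 × 17 = 64260.
Orbits for period 3060: 64260 / 3060 = 21.

21 orbits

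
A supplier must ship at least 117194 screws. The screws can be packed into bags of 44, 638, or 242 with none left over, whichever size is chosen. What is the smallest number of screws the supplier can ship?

The number of screws must be a common multiple of 44, 638, and 242, so a multiple of their LCM.
44 = 2^2 × 11
638 = 2 × 11 × 29
242 = 2 × 11^2
LCM(44, 638, 242) = 2^2 × 11^2 × 29 = 14036.
Smallest multiple of 14036 that is ≥ 117194: ⌈117194/14036⌉ × 14036 = 9 × 14036 = 126324.

126324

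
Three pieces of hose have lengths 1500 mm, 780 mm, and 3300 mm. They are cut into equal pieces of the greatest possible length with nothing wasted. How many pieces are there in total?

93

Piece length = gcd(1500, 780, 3300).
1500 = 2^2 × 3 × 5^3
780 = 2^2 × 3 × 5 × 13
3300 = 2^2 × 3 × 5^2 × 11
gcd(1500, 780, 3300) = 2^2 × 3 × 5 = 60.
Total pieces = 1500/60 + 780/60 + 3300/60 = 25 + 13 + 55 = 93.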